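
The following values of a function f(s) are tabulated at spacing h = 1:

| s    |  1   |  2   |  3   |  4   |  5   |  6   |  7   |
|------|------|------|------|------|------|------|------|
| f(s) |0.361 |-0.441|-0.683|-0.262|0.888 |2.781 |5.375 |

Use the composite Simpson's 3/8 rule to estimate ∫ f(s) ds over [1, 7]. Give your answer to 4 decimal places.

h = 1, n = 6.
(3h/8)·[y₀ + 3y₁ + 3y₂ + 2y₃ + 3y₄ + 3y₅ + y₆] = 0.375·(12.847) = 4.8176.

4.8176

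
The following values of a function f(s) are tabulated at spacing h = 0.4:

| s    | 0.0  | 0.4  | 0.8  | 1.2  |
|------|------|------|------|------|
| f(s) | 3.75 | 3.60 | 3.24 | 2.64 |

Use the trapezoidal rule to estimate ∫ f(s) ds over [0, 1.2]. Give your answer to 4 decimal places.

h = 0.4, n = 3.
(h/2)·[y₀ + 2y₁ + 2y₂ + y₃] = 0.2·(20.07) = 4.0140.

4.0140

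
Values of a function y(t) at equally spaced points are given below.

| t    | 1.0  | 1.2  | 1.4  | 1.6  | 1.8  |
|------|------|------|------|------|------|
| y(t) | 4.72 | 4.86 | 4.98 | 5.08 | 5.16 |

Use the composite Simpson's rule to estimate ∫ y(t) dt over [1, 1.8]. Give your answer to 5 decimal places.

h = 0.2, n = 4.
(h/3)·[y₀ + 4y₁ + 2y₂ + 4y₃ + y₄] = 0.066667·(59.60) = 3.97333.

3.97333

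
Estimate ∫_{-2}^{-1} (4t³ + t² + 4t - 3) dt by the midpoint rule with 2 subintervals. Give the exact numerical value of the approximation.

-21.3125

h = (-1 − (-2))/2 = 0.5.
Midpoints m₁,…,m₂ = -1.75, -1.25.
f(m₁)=-28.375, f(m₂)=-14.25.
h·[f(m₁) + f(m₂)] = 0.5·(-42.625) = -21.3125.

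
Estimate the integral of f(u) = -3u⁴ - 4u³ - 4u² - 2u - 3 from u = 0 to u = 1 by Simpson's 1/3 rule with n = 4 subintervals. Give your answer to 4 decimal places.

h = (1 − 0)/4 = 0.25.
Nodes u₀,…,u₄ = 0, 0.25, 0.5, 0.75, 1.
f(u) = -3u⁴ - 4u³ - 4u² - 2u - 3: f₀=-3, f₁=-3.82421875, f₂=-5.6875, f₃=-9.38671875, f₄=-16.
(h/3)·[f₀ + 4f₁ + 2f₂ + 4f₃ + f₄] = 0.083333·(-83.21875) = -6.9349.

-6.9349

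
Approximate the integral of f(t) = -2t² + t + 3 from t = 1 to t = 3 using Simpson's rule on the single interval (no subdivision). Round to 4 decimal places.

-7.3333

S = (b−a)/6 · [f(1) + 4f(2) + f(3)] = 0.333333·[2 + 4·(-3) + (-12)] = -7.3333.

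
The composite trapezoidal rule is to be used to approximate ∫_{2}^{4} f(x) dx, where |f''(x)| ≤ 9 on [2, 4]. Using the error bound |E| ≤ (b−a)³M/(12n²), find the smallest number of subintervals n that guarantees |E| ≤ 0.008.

Need 72/(12n²) ≤ 0.008.
n² ≥ 72/(12·0.008) = 750 ⇒ n ≥ 27.3861, so the smallest n is 28.

28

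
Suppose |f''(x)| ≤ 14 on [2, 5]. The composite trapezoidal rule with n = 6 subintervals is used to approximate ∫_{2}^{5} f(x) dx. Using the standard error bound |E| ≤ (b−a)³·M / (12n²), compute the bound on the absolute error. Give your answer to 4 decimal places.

|E| ≤ (3)³·14 / (12·6²) = 378/432 = 0.8750.

0.8750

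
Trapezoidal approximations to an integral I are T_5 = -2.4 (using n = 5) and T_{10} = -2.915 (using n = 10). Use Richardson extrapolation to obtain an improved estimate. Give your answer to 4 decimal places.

R = (4·T_{10} − T_5) / 3 = (4·(-2.915) − (-2.4))/3 = (-9.260)/3 = -3.0867.

-3.0867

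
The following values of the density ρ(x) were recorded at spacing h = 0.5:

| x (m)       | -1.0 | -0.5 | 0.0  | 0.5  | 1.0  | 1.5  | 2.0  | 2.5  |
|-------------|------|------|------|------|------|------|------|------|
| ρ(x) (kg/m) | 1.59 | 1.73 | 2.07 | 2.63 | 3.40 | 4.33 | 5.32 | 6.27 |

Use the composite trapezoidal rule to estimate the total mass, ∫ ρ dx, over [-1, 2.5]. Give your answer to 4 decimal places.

11.7050

h = 0.5, n = 7.
(h/2)·[y₀ + 2y₁ + 2y₂ + 2y₃ + 2y₄ + 2y₅ + 2y₆ + y₇] = 0.25·(46.82) = 11.7050.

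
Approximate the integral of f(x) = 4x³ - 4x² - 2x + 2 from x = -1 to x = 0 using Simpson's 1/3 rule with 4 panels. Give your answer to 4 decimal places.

0.6667

h = (0 − (-1))/4 = 0.25.
Nodes x₀,…,x₄ = -1, -0.75, -0.5, -0.25, 0.
f(x) = 4x³ - 4x² - 2x + 2: f₀=-4, f₁=-0.4375, f₂=1.5, f₃=2.1875, f₄=2.
(h/3)·[f₀ + 4f₁ + 2f₂ + 4f₃ + f₄] = 0.083333·(8) = 0.6667.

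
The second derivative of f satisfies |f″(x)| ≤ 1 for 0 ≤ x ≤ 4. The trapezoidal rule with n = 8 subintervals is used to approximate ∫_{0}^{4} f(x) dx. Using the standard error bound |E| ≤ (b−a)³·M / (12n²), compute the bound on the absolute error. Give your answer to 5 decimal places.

|E| ≤ (4)³·1 / (12·8²) = 64/768 = 0.08333.

0.08333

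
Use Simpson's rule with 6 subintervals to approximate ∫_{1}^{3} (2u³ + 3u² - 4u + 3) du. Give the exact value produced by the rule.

h = (3 − 1)/6 = 0.333333.
Nodes u₀,…,u₆ = 1, 1.333333, 1.666667, 2, 2.333333, 2.666667, 3.
f(u) = 2u³ + 3u² - 4u + 3: f₀=4, f₁=7.740741, f₂=13.925926, f₃=23, f₄=35.407407, f₅=51.592593, f₆=72.
(h/3)·[f₀ + 4f₁ + 2f₂ + 4f₃ + 2f₄ + 4f₅ + f₆] = 0.111111·(504) = 56.

56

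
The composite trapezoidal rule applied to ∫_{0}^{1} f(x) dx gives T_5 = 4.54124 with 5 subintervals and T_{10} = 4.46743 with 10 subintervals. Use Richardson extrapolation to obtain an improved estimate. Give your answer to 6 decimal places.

R = (4·T_{10} − T_5) / 3 = (4·4.46743 − 4.54124)/3 = (13.32848)/3 = 4.442827.

4.442827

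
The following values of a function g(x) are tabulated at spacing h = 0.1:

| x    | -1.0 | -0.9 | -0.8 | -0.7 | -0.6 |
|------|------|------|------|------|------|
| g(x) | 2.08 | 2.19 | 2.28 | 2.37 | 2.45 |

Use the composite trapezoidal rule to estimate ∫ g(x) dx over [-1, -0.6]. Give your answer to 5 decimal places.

0.91050

h = 0.1, n = 4.
(h/2)·[y₀ + 2y₁ + 2y₂ + 2y₃ + y₄] = 0.05·(18.21) = 0.91050.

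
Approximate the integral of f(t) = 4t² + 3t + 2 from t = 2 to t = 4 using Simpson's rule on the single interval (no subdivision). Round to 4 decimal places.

96.6667

S = (b−a)/6 · [f(2) + 4f(3) + f(4)] = 0.333333·[24 + 4·47 + 78] = 96.6667.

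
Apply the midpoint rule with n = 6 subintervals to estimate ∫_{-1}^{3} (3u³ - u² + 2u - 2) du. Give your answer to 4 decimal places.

49.4815

h = (3 − (-1))/6 = 0.666667.
Midpoints m₁,…,m₆ = -0.666667, 0, 0.666667, 1.333333, 2, 2.666667.
f(m₁)=-4.666667, f(m₂)=-2, f(m₃)=-0.222222, f(m₄)=6, f(m₅)=22, f(m₆)=53.111111.
h·[f(m₁) + f(m₂) + f(m₃) + f(m₄) + f(m₅) + f(m₆)] = 0.666667·(74.222222) = 49.4815.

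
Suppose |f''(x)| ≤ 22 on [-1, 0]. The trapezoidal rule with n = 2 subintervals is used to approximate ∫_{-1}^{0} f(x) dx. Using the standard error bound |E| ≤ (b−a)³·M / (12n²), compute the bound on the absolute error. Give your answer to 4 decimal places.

0.4583

|E| ≤ (1)³·22 / (12·2²) = 22/48 = 0.4583.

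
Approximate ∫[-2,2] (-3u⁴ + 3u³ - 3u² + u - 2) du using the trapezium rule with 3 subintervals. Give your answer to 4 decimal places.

h = (2 − (-2))/3 = 1.333333.
Nodes u₀,…,u₃ = -2, -0.666667, 0.666667, 2.
f(u) = -3u⁴ + 3u³ - 3u² + u - 2: f₀=-88, f₁=-5.481481, f₂=-2.370370, f₃=-36.
(h/2)·[f₀ + 2f₁ + 2f₂ + f₃] = 0.666667·(-139.703704) = -93.1358.

-93.1358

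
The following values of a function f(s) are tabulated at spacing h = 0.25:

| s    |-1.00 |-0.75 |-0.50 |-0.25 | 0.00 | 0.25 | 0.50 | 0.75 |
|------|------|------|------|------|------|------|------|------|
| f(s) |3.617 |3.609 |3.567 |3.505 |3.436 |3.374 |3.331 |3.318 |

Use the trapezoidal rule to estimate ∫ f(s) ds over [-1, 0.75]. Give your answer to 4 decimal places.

h = 0.25, n = 7.
(h/2)·[y₀ + 2y₁ + 2y₂ + 2y₃ + 2y₄ + 2y₅ + 2y₆ + y₇] = 0.125·(48.579) = 6.0724.

6.0724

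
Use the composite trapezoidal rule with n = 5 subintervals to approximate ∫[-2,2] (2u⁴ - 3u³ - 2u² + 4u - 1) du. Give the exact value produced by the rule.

h = (2 − (-2))/5 = 0.8.
Nodes u₀,…,u₅ = -2, -1.2, -0.4, 0.4, 1.2, 2.
f(u) = 2u⁴ - 3u³ - 2u² + 4u - 1: f₀=39, f₁=0.6512, f₂=-2.6768, f₃=0.1392, f₄=-0.1168, f₅=7.
(h/2)·[f₀ + 2f₁ + 2f₂ + 2f₃ + 2f₄ + f₅] = 0.4·(41.9936) = 16.79744.

16.79744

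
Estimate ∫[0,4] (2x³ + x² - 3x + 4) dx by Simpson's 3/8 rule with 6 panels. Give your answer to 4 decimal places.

141.3333

h = (4 − 0)/6 = 0.666667.
Nodes x₀,…,x₆ = 0, 0.666667, 1.333333, 2, 2.666667, 3.333333, 4.
f(x) = 2x³ + x² - 3x + 4: f₀=4, f₁=3.037037, f₂=6.518519, f₃=18, f₄=41.037037, f₅=79.185185, f₆=136.
(3h/8)·[f₀ + 3f₁ + 3f₂ + 2f₃ + 3f₄ + 3f₅ + f₆] = 0.25·(565.333333) = 141.3333.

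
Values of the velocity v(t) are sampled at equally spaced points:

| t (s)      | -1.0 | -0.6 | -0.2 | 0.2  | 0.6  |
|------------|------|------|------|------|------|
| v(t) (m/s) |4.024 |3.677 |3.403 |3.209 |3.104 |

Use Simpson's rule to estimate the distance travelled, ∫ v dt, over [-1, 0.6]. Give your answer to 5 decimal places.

5.53040

h = 0.4, n = 4.
(h/3)·[y₀ + 4y₁ + 2y₂ + 4y₃ + y₄] = 0.133333·(41.478) = 5.53040.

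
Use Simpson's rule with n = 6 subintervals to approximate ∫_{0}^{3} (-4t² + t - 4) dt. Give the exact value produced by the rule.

h = (3 − 0)/6 = 0.5.
Nodes t₀,…,t₆ = 0, 0.5, 1, 1.5, 2, 2.5, 3.
f(t) = -4t² + t - 4: f₀=-4, f₁=-4.5, f₂=-7, f₃=-11.5, f₄=-18, f₅=-26.5, f₆=-37.
(h/3)·[f₀ + 4f₁ + 2f₂ + 4f₃ + 2f₄ + 4f₅ + f₆] = 0.166667·(-261) = -43.5.

-43.5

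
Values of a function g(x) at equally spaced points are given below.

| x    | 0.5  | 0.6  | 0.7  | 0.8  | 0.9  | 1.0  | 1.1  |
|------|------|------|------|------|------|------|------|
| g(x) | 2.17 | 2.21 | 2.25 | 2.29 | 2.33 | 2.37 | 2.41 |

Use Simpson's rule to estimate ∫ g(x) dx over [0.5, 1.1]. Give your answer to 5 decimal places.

h = 0.1, n = 6.
(h/3)·[y₀ + 4y₁ + 2y₂ + 4y₃ + 2y₄ + 4y₅ + y₆] = 0.033333·(41.22) = 1.37400.

1.37400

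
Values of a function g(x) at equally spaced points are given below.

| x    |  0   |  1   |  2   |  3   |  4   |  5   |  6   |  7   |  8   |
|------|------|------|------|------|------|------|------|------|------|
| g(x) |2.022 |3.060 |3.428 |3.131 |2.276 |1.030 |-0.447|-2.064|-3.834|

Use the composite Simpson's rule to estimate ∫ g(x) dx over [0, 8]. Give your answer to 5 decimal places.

h = 1, n = 8.
(h/3)·[y₀ + 4y₁ + 2y₂ + 4y₃ + 2y₄ + 4y₅ + 2y₆ + 4y₇ + y₈] = 0.333333·(29.330) = 9.77667.

9.77667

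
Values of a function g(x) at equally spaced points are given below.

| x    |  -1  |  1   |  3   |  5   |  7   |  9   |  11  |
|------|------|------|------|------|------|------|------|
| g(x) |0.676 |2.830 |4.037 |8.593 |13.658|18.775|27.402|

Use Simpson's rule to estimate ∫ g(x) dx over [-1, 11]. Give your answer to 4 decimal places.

122.8400

h = 2, n = 6.
(h/3)·[y₀ + 4y₁ + 2y₂ + 4y₃ + 2y₄ + 4y₅ + y₆] = 0.666667·(184.260) = 122.8400.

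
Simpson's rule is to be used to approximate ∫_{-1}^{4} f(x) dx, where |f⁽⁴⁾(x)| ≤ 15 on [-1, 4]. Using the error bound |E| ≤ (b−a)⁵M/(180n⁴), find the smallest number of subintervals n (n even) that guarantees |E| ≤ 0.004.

Need 46875/(180n⁴) ≤ 0.004.
n⁴ ≥ 46875/(180·0.004) = 65104.2 ⇒ n ≥ 15.9736, so the smallest even n is 16. (n must be even for Simpson's rule.)

16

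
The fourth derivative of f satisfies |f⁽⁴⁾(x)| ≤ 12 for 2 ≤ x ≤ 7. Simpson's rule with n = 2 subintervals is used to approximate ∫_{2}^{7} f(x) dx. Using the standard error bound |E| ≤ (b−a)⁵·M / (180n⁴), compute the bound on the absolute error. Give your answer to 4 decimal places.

13.0208

|E| ≤ (5)⁵·12 / (180·2⁴) = 37500/2880 = 13.0208.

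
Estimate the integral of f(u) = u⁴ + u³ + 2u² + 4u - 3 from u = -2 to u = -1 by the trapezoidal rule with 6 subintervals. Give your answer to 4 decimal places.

h = (-1 − (-2))/6 = 0.166667.
Nodes u₀,…,u₆ = -2, -1.833333, -1.666667, -1.5, -1.333333, -1.166667, -1.
f(u) = u⁴ + u³ + 2u² + 4u - 3: f₀=5, f₁=1.523920, f₂=-1.024691, f₃=-2.8125, f₄=-3.987654, f₅=-4.679784, f₆=-5.
(h/2)·[f₀ + 2f₁ + 2f₂ + 2f₃ + 2f₄ + 2f₅ + f₆] = 0.083333·(-21.961420) = -1.8301.

-1.8301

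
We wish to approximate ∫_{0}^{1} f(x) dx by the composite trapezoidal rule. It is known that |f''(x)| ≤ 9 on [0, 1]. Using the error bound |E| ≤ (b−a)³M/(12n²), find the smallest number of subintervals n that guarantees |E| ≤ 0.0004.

Need 9/(12n²) ≤ 0.0004.
n² ≥ 9/(12·0.0004) = 1875 ⇒ n ≥ 43.3013, so the smallest n is 44.

44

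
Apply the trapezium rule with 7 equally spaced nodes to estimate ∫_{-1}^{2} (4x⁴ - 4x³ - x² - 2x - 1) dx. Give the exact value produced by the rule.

h = (2 − (-1))/6 = 0.5.
Nodes x₀,…,x₆ = -1, -0.5, 0, 0.5, 1, 1.5, 2.
f(x) = 4x⁴ - 4x³ - x² - 2x - 1: f₀=8, f₁=0.5, f₂=-1, f₃=-2.5, f₄=-4, f₅=0.5, f₆=23.
(h/2)·[f₀ + 2f₁ + 2f₂ + 2f₃ + 2f₄ + 2f₅ + f₆] = 0.25·(18) = 4.5.

4.5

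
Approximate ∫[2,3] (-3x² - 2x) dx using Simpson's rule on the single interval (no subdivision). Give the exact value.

-24

S = (b−a)/6 · [f(2) + 4f(2.5) + f(3)] = 0.166667·[(-16) + 4·(-23.75) + (-33)] = -24.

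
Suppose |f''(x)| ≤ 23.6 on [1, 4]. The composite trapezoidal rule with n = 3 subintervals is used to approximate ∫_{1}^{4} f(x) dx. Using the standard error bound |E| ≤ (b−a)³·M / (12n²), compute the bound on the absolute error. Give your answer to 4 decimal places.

|E| ≤ (3)³·23.6 / (12·3²) = 637.2/108 = 5.9000.

5.9000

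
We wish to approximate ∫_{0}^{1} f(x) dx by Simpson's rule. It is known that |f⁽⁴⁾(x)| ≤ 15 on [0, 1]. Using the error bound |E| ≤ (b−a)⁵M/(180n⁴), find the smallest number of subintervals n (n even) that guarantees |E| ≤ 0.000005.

Need 15/(180n⁴) ≤ 0.000005.
n⁴ ≥ 15/(180·0.000005) = 16666.7 ⇒ n ≥ 11.3622, so the smallest even n is 12. (n must be even for Simpson's rule.)

12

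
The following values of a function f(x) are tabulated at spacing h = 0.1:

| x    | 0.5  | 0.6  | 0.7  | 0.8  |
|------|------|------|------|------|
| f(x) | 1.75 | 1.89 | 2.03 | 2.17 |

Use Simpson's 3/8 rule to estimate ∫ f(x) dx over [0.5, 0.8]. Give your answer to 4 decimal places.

0.5880

h = 0.1, n = 3.
(3h/8)·[y₀ + 3y₁ + 3y₂ + y₃] = 0.0375·(15.68) = 0.5880.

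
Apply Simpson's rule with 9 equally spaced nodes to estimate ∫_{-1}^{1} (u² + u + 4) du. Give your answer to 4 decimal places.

h = (1 − (-1))/8 = 0.25.
Nodes u₀,…,u₈ = -1, -0.75, -0.5, -0.25, 0, 0.25, 0.5, 0.75, 1.
f(u) = u² + u + 4: f₀=4, f₁=3.8125, f₂=3.75, f₃=3.8125, f₄=4, f₅=4.3125, f₆=4.75, f₇=5.3125, f₈=6.
(h/3)·[f₀ + 4f₁ + 2f₂ + 4f₃ + 2f₄ + 4f₅ + 2f₆ + 4f₇ + f₈] = 0.083333·(104) = 8.6667.

8.6667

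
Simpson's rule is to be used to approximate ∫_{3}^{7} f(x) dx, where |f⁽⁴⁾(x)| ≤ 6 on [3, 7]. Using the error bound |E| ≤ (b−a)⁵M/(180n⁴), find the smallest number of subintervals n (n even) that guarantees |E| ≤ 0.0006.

Need 6144/(180n⁴) ≤ 0.0006.
n⁴ ≥ 6144/(180·0.0006) = 56888.9 ⇒ n ≥ 15.4439, so the smallest even n is 16. (n must be even for Simpson's rule.)

16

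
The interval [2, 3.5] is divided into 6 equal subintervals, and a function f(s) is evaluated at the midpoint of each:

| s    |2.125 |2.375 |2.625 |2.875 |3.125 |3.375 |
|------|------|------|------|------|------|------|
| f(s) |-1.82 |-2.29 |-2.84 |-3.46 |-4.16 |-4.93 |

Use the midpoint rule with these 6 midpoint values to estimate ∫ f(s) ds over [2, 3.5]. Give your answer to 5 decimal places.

h = 0.25, n = 6.
h·[y(m₁) + y(m₂) + y(m₃) + y(m₄) + y(m₅) + y(m₆)] = 0.25·(-19.50) = -4.87500.

-4.87500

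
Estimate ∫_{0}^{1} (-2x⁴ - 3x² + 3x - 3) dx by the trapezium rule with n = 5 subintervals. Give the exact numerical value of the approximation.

h = (1 − 0)/5 = 0.2.
Nodes x₀,…,x₅ = 0, 0.2, 0.4, 0.6, 0.8, 1.
f(x) = -2x⁴ - 3x² + 3x - 3: f₀=-3, f₁=-2.5232, f₂=-2.3312, f₃=-2.5392, f₄=-3.3392, f₅=-5.
(h/2)·[f₀ + 2f₁ + 2f₂ + 2f₃ + 2f₄ + f₅] = 0.1·(-29.4656) = -2.94656.

-2.94656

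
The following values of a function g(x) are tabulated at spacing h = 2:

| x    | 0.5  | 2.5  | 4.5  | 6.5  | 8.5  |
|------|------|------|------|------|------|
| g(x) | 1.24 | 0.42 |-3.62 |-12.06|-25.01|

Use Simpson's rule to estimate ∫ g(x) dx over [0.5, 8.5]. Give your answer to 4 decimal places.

h = 2, n = 4.
(h/3)·[y₀ + 4y₁ + 2y₂ + 4y₃ + y₄] = 0.666667·(-77.57) = -51.7133.

-51.7133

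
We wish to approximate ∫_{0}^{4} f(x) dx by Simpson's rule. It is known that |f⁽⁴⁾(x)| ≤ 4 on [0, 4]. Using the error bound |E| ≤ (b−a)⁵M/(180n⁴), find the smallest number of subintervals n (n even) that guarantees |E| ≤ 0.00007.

Need 4096/(180n⁴) ≤ 0.00007.
n⁴ ≥ 4096/(180·0.00007) = 325079 ⇒ n ≥ 23.8780, so the smallest even n is 24. (n must be even for Simpson's rule.)

24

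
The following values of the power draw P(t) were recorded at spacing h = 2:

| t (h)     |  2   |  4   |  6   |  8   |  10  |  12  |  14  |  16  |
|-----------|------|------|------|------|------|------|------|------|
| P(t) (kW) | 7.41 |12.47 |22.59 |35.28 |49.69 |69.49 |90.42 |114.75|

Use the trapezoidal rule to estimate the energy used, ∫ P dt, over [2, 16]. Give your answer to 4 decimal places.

682.0400

h = 2, n = 7.
(h/2)·[y₀ + 2y₁ + 2y₂ + 2y₃ + 2y₄ + 2y₅ + 2y₆ + y₇] = 1·(682.04) = 682.0400.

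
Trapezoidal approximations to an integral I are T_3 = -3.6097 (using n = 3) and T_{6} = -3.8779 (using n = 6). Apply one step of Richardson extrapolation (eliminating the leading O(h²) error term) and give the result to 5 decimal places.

-3.96730

R = (4·T_{6} − T_3) / 3 = (4·(-3.8779) − (-3.6097))/3 = (-11.9019)/3 = -3.96730.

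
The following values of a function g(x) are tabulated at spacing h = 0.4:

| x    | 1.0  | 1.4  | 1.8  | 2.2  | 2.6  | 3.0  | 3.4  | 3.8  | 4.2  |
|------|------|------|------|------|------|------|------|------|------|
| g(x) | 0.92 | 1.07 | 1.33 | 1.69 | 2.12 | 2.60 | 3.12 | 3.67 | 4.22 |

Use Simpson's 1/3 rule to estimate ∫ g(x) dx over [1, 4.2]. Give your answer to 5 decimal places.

h = 0.4, n = 8.
(h/3)·[y₀ + 4y₁ + 2y₂ + 4y₃ + 2y₄ + 4y₅ + 2y₆ + 4y₇ + y₈] = 0.133333·(54.40) = 7.25333.

7.25333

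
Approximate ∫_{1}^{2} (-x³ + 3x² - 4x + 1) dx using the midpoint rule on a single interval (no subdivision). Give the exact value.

M = (b−a)·f(1.5) = 1·(-1.625) = -1.625.

-1.625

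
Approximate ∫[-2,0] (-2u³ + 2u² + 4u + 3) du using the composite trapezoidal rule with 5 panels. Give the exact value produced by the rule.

11.76

h = (0 − (-2))/5 = 0.4.
Nodes u₀,…,u₅ = -2, -1.6, -1.2, -0.8, -0.4, 0.
f(u) = -2u³ + 2u² + 4u + 3: f₀=19, f₁=9.912, f₂=4.536, f₃=2.104, f₄=1.848, f₅=3.
(h/2)·[f₀ + 2f₁ + 2f₂ + 2f₃ + 2f₄ + f₅] = 0.2·(58.8) = 11.76.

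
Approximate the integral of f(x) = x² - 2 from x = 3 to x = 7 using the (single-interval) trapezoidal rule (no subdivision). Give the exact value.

T = (b−a)/2 · [f(3) + f(7)] = 2·[7 + 47] = 108.

108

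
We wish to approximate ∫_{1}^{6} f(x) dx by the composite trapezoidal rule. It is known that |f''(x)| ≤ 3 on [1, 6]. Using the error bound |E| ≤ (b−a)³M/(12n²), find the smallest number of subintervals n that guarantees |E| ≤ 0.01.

Need 375/(12n²) ≤ 0.01.
n² ≥ 375/(12·0.01) = 3125 ⇒ n ≥ 55.9017, so the smallest n is 56.

56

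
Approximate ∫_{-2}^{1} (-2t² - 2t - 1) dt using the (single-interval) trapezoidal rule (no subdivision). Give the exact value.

T = (b−a)/2 · [f(-2) + f(1)] = 1.5·[(-5) + (-5)] = -15.

-15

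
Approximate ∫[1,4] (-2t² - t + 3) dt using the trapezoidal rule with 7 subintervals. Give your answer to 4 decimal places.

h = (4 − 1)/7 = 0.428571.
Nodes t₀,…,t₇ = 1, 1.428571, 1.857143, 2.285714, 2.714286, 3.142857, 3.571429, 4.
f(t) = -2t² - t + 3: f₀=0, f₁=-2.510204, f₂=-5.755102, f₃=-9.734694, f₄=-14.448980, f₅=-19.897959, f₆=-26.081633, f₇=-33.
(h/2)·[f₀ + 2f₁ + 2f₂ + 2f₃ + 2f₄ + 2f₅ + 2f₆ + f₇] = 0.214286·(-189.857143) = -40.6837.

-40.6837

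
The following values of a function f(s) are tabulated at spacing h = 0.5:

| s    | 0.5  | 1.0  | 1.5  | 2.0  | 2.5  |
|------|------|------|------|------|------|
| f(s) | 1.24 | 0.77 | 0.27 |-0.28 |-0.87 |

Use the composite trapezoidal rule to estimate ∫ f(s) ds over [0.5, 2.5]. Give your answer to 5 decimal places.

0.47250

h = 0.5, n = 4.
(h/2)·[y₀ + 2y₁ + 2y₂ + 2y₃ + y₄] = 0.25·(1.89) = 0.47250.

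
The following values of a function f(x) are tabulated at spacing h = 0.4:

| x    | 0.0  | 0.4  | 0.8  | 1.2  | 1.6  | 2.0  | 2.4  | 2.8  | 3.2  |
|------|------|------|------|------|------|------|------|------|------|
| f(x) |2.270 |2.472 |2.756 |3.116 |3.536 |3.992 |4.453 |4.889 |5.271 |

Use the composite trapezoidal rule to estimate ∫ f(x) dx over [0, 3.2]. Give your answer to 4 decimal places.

h = 0.4, n = 8.
(h/2)·[y₀ + 2y₁ + 2y₂ + 2y₃ + 2y₄ + 2y₅ + 2y₆ + 2y₇ + y₈] = 0.2·(57.969) = 11.5938.

11.5938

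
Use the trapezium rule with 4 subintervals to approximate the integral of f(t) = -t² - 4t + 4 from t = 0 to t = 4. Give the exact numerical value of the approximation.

-38

h = (4 − 0)/4 = 1.
Nodes t₀,…,t₄ = 0, 1, 2, 3, 4.
f(t) = -t² - 4t + 4: f₀=4, f₁=-1, f₂=-8, f₃=-17, f₄=-28.
(h/2)·[f₀ + 2f₁ + 2f₂ + 2f₃ + f₄] = 0.5·(-76) = -38.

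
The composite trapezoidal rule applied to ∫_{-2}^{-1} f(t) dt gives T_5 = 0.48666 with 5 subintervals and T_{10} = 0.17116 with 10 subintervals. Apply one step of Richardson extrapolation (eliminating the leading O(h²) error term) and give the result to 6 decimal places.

0.065993

R = (4·T_{10} − T_5) / 3 = (4·0.17116 − 0.48666)/3 = (0.19798)/3 = 0.065993.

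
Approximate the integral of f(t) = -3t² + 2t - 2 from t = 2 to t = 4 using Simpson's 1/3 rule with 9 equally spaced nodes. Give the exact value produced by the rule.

h = (4 − 2)/8 = 0.25.
Nodes t₀,…,t₈ = 2, 2.25, 2.5, 2.75, 3, 3.25, 3.5, 3.75, 4.
f(t) = -3t² + 2t - 2: f₀=-10, f₁=-12.6875, f₂=-15.75, f₃=-19.1875, f₄=-23, f₅=-27.1875, f₆=-31.75, f₇=-36.6875, f₈=-42.
(h/3)·[f₀ + 4f₁ + 2f₂ + 4f₃ + 2f₄ + 4f₅ + 2f₆ + 4f₇ + f₈] = 0.083333·(-576) = -48.

-48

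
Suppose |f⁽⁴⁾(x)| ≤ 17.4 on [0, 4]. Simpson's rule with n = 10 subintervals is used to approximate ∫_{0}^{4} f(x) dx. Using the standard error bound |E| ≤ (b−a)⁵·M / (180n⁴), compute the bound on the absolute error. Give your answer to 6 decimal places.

0.009899

|E| ≤ (4)⁵·17.4 / (180·10⁴) = 17817.6/1800000 = 0.009899.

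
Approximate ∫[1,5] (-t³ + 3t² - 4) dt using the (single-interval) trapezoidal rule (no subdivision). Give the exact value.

T = (b−a)/2 · [f(1) + f(5)] = 2·[(-2) + (-54)] = -112.

-112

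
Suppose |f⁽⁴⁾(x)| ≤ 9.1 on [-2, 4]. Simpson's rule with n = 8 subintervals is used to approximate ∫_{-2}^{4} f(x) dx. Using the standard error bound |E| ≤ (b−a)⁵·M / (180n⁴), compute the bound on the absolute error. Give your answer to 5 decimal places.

|E| ≤ (6)⁵·9.1 / (180·8⁴) = 70761.6/737280 = 0.09598.

0.09598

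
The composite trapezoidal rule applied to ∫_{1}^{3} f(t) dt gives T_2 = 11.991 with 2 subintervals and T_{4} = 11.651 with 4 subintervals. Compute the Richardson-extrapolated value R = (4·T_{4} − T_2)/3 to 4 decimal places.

11.5377

R = (4·T_{4} − T_2) / 3 = (4·11.651 − 11.991)/3 = (34.613)/3 = 11.5377.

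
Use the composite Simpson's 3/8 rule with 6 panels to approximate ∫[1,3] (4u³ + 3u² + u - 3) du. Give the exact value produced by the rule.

104

h = (3 − 1)/6 = 0.333333.
Nodes u₀,…,u₆ = 1, 1.333333, 1.666667, 2, 2.333333, 2.666667, 3.
f(u) = 4u³ + 3u² + u - 3: f₀=5, f₁=13.148148, f₂=25.518519, f₃=43, f₄=66.481481, f₅=96.851852, f₆=135.
(3h/8)·[f₀ + 3f₁ + 3f₂ + 2f₃ + 3f₄ + 3f₅ + f₆] = 0.125·(832) = 104.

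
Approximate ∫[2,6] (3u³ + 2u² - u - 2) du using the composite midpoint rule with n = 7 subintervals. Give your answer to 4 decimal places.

h = (6 − 2)/7 = 0.571429.
Midpoints m₁,…,m₇ = 2.285714, 2.857143, 3.428571, 4, 4.571429, 5.142857, 5.714286.
f(m₁)=41.988338, f(m₂)=81.440233, f(m₃)=138.991254, f(m₄)=218, f(m₅)=321.825073, f(m₆)=453.825073, f(m₇)=617.358601.
h·[f(m₁) + f(m₂) + f(m₃) + f(m₄) + f(m₅) + f(m₆) + f(m₇)] = 0.571429·(1873.428571) = 1070.5306.

1070.5306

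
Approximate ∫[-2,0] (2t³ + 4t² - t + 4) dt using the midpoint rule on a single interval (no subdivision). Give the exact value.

M = (b−a)·f(-1) = 2·(7) = 14.

14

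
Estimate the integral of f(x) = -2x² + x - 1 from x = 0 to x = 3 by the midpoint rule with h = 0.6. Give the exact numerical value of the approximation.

-16.32

h = (3 − 0)/5 = 0.6.
Midpoints m₁,…,m₅ = 0.3, 0.9, 1.5, 2.1, 2.7.
f(m₁)=-0.88, f(m₂)=-1.72, f(m₃)=-4, f(m₄)=-7.72, f(m₅)=-12.88.
h·[f(m₁) + f(m₂) + f(m₃) + f(m₄) + f(m₅)] = 0.6·(-27.2) = -16.32.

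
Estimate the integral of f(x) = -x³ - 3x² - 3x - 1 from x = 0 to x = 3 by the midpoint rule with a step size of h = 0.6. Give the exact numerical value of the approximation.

h = (3 − 0)/5 = 0.6.
Midpoints m₁,…,m₅ = 0.3, 0.9, 1.5, 2.1, 2.7.
f(m₁)=-2.197, f(m₂)=-6.859, f(m₃)=-15.625, f(m₄)=-29.791, f(m₅)=-50.653.
h·[f(m₁) + f(m₂) + f(m₃) + f(m₄) + f(m₅)] = 0.6·(-105.125) = -63.075.

-63.075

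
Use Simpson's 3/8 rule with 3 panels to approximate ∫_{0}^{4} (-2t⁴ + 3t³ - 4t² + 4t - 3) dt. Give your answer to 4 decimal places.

-290.5185

h = (4 − 0)/3 = 1.333333.
Nodes t₀,…,t₃ = 0, 1.333333, 2.666667, 4.
f(t) = -2t⁴ + 3t³ - 4t² + 4t - 3: f₀=-3, f₁=-3.987654, f₂=-65.024691, f₃=-371.
(3h/8)·[f₀ + 3f₁ + 3f₂ + f₃] = 0.5·(-581.037037) = -290.5185.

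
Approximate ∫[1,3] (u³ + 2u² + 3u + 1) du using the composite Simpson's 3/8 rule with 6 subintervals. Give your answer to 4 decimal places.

h = (3 − 1)/6 = 0.333333.
Nodes u₀,…,u₆ = 1, 1.333333, 1.666667, 2, 2.333333, 2.666667, 3.
f(u) = u³ + 2u² + 3u + 1: f₀=7, f₁=10.925926, f₂=16.185185, f₃=23, f₄=31.592593, f₅=42.185185, f₆=55.
(3h/8)·[f₀ + 3f₁ + 3f₂ + 2f₃ + 3f₄ + 3f₅ + f₆] = 0.125·(410.666667) = 51.3333.

51.3333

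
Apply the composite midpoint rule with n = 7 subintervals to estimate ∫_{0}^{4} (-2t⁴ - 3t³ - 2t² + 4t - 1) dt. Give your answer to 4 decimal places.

-607.1487

h = (4 − 0)/7 = 0.571429.
Midpoints m₁,…,m₇ = 0.285714, 0.857143, 1.428571, 2, 2.571429, 3.142857, 3.714286.
f(m₁)=-0.103707, f(m₂)=-2.009579, f(m₃)=-16.443565, f(m₄)=-57, f(m₅)=-142.391087, f(m₆)=-296.446897, f(m₇)=-548.115369.
h·[f(m₁) + f(m₂) + f(m₃) + f(m₄) + f(m₅) + f(m₆) + f(m₇)] = 0.571429·(-1062.510204) = -607.1487.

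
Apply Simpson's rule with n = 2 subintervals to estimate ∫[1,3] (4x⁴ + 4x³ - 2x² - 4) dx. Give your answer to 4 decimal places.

h = (3 − 1)/2 = 1.
Nodes x₀,…,x₂ = 1, 2, 3.
f(x) = 4x⁴ + 4x³ - 2x² - 4: f₀=2, f₁=84, f₂=410.
(h/3)·[f₀ + 4f₁ + f₂] = 0.333333·(748) = 249.3333.

249.3333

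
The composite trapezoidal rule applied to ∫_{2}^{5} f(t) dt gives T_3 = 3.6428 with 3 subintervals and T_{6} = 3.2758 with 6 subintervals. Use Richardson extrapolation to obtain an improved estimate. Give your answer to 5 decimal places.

3.15347

R = (4·T_{6} − T_3) / 3 = (4·3.2758 − 3.6428)/3 = (9.4604)/3 = 3.15347.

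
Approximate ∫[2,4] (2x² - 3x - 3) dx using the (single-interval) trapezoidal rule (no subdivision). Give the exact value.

T = (b−a)/2 · [f(2) + f(4)] = 1·[(-1) + 17] = 16.

16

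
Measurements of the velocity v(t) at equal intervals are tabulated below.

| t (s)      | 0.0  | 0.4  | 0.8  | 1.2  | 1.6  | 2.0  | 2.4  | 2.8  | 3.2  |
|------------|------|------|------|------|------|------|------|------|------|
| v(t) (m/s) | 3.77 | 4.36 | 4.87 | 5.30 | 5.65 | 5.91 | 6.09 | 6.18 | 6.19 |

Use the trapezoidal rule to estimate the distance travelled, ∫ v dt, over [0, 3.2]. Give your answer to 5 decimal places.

h = 0.4, n = 8.
(h/2)·[y₀ + 2y₁ + 2y₂ + 2y₃ + 2y₄ + 2y₅ + 2y₆ + 2y₇ + y₈] = 0.2·(86.68) = 17.33600.

17.33600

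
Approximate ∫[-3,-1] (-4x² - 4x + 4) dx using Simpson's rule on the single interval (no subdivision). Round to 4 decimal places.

-10.6667

S = (b−a)/6 · [f(-3) + 4f(-2) + f(-1)] = 0.333333·[(-20) + 4·(-4) + 4] = -10.6667.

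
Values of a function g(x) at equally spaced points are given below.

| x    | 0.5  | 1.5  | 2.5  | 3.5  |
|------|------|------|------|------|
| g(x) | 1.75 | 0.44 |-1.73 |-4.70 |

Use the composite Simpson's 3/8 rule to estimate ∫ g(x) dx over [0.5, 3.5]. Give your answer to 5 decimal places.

-2.55750

h = 1, n = 3.
(3h/8)·[y₀ + 3y₁ + 3y₂ + y₃] = 0.375·(-6.82) = -2.55750.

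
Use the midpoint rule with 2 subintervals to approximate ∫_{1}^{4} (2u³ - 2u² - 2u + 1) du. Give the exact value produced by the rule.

66.1875

h = (4 − 1)/2 = 1.5.
Midpoints m₁,…,m₂ = 1.75, 3.25.
f(m₁)=2.09375, f(m₂)=42.03125.
h·[f(m₁) + f(m₂)] = 1.5·(44.125) = 66.1875.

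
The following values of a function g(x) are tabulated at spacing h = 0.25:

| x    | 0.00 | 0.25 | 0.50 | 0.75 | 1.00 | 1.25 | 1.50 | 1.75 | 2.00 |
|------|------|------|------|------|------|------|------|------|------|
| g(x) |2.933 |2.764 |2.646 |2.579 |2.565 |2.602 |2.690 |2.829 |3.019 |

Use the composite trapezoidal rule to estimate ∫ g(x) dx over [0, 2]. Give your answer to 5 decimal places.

5.41275

h = 0.25, n = 8.
(h/2)·[y₀ + 2y₁ + 2y₂ + 2y₃ + 2y₄ + 2y₅ + 2y₆ + 2y₇ + y₈] = 0.125·(43.302) = 5.41275.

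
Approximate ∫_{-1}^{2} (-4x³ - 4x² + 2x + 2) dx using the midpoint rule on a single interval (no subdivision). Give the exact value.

4.5

M = (b−a)·f(0.5) = 3·(1.5) = 4.5.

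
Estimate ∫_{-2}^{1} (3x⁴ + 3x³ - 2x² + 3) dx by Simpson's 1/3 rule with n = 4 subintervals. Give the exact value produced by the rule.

h = (1 − (-2))/4 = 0.75.
Nodes x₀,…,x₄ = -2, -1.25, -0.5, 0.25, 1.
f(x) = 3x⁴ + 3x³ - 2x² + 3: f₀=19, f₁=1.33984375, f₂=2.3125, f₃=2.93359375, f₄=7.
(h/3)·[f₀ + 4f₁ + 2f₂ + 4f₃ + f₄] = 0.25·(47.71875) = 11.9296875.

11.9296875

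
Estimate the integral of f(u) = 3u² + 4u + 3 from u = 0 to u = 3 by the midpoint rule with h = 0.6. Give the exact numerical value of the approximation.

h = (3 − 0)/5 = 0.6.
Midpoints m₁,…,m₅ = 0.3, 0.9, 1.5, 2.1, 2.7.
f(m₁)=4.47, f(m₂)=9.03, f(m₃)=15.75, f(m₄)=24.63, f(m₅)=35.67.
h·[f(m₁) + f(m₂) + f(m₃) + f(m₄) + f(m₅)] = 0.6·(89.55) = 53.73.

53.73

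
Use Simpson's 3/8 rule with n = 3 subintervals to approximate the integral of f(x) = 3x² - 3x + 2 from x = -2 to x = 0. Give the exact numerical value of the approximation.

h = (0 − (-2))/3 = 0.666667.
Nodes x₀,…,x₃ = -2, -1.333333, -0.666667, 0.
f(x) = 3x² - 3x + 2: f₀=20, f₁=11.333333, f₂=5.333333, f₃=2.
(3h/8)·[f₀ + 3f₁ + 3f₂ + f₃] = 0.25·(72) = 18.

18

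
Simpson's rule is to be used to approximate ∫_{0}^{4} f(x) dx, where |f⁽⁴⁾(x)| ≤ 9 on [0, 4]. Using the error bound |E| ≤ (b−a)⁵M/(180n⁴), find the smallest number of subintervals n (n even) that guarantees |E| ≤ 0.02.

Need 9216/(180n⁴) ≤ 0.02.
n⁴ ≥ 9216/(180·0.02) = 2560 ⇒ n ≥ 7.1131, so the smallest even n is 8. (n must be even for Simpson's rule.)

8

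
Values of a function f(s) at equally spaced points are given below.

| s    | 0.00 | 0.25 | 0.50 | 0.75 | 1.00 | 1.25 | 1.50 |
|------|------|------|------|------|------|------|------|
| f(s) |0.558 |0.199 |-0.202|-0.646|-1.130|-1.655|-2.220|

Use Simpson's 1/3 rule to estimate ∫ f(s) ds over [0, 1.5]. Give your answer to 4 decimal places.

-1.0612

h = 0.25, n = 6.
(h/3)·[y₀ + 4y₁ + 2y₂ + 4y₃ + 2y₄ + 4y₅ + y₆] = 0.083333·(-12.734) = -1.0612.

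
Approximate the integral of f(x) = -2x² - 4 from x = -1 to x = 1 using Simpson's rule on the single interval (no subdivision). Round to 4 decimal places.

-9.3333

S = (b−a)/6 · [f(-1) + 4f(0) + f(1)] = 0.333333·[(-6) + 4·(-4) + (-6)] = -9.3333.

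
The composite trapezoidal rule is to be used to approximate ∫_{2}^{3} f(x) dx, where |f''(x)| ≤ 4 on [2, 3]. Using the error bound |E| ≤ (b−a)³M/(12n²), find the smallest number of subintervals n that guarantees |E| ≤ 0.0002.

41

Need 4/(12n²) ≤ 0.0002.
n² ≥ 4/(12·0.0002) = 1666.67 ⇒ n ≥ 40.8248, so the smallest n is 41.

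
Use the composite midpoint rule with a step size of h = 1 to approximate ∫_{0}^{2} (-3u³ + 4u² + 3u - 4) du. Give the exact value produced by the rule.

h = (2 − 0)/2 = 1.
Midpoints m₁,…,m₂ = 0.5, 1.5.
f(m₁)=-1.875, f(m₂)=-0.625.
h·[f(m₁) + f(m₂)] = 1·(-2.5) = -2.5.

-2.5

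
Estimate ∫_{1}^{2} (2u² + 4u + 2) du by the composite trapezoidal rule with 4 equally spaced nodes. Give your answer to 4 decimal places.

h = (2 − 1)/3 = 0.333333.
Nodes u₀,…,u₃ = 1, 1.333333, 1.666667, 2.
f(u) = 2u² + 4u + 2: f₀=8, f₁=10.888889, f₂=14.222222, f₃=18.
(h/2)·[f₀ + 2f₁ + 2f₂ + f₃] = 0.166667·(76.222222) = 12.7037.

12.7037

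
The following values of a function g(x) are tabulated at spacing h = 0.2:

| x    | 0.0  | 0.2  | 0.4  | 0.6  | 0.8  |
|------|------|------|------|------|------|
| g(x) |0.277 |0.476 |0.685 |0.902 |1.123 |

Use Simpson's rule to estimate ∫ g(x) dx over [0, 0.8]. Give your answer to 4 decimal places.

0.5521

h = 0.2, n = 4.
(h/3)·[y₀ + 4y₁ + 2y₂ + 4y₃ + y₄] = 0.066667·(8.282) = 0.5521.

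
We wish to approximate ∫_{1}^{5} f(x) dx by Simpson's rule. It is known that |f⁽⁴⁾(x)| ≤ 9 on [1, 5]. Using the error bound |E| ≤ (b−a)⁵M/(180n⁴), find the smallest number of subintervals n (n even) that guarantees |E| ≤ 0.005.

Need 9216/(180n⁴) ≤ 0.005.
n⁴ ≥ 9216/(180·0.005) = 10240 ⇒ n ≥ 10.0595, so the smallest even n is 12. (n must be even for Simpson's rule.)

12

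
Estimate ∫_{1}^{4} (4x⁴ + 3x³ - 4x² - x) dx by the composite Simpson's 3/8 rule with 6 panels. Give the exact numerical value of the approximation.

918.375

h = (4 − 1)/6 = 0.5.
Nodes x₀,…,x₆ = 1, 1.5, 2, 2.5, 3, 3.5, 4.
f(x) = 4x⁴ + 3x³ - 4x² - x: f₀=2, f₁=19.875, f₂=70, f₃=175.625, f₄=366, f₅=676.375, f₆=1148.
(3h/8)·[f₀ + 3f₁ + 3f₂ + 2f₃ + 3f₄ + 3f₅ + f₆] = 0.1875·(4898) = 918.375.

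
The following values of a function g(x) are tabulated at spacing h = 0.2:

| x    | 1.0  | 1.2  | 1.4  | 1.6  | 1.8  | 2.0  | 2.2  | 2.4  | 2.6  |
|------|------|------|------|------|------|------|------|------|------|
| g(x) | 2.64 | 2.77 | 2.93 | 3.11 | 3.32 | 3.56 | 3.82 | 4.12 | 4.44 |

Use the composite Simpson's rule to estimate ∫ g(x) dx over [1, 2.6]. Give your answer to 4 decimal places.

5.4307

h = 0.2, n = 8.
(h/3)·[y₀ + 4y₁ + 2y₂ + 4y₃ + 2y₄ + 4y₅ + 2y₆ + 4y₇ + y₈] = 0.066667·(81.46) = 5.4307.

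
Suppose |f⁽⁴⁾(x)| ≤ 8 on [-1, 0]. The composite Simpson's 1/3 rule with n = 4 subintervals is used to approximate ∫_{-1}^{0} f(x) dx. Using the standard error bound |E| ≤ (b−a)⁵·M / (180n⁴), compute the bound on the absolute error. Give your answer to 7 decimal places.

|E| ≤ (1)⁵·8 / (180·4⁴) = 8/46080 = 0.0001736.

0.0001736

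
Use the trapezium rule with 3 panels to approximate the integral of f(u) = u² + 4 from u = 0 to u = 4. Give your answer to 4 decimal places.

38.5185

h = (4 − 0)/3 = 1.333333.
Nodes u₀,…,u₃ = 0, 1.333333, 2.666667, 4.
f(u) = u² + 4: f₀=4, f₁=5.777778, f₂=11.111111, f₃=20.
(h/2)·[f₀ + 2f₁ + 2f₂ + f₃] = 0.666667·(57.777778) = 38.5185.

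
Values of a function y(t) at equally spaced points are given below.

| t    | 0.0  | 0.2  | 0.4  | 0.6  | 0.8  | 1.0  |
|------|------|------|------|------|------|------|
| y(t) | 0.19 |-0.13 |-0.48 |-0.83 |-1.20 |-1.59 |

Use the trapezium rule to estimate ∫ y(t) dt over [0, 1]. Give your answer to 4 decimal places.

h = 0.2, n = 5.
(h/2)·[y₀ + 2y₁ + 2y₂ + 2y₃ + 2y₄ + y₅] = 0.1·(-6.68) = -0.6680.

-0.6680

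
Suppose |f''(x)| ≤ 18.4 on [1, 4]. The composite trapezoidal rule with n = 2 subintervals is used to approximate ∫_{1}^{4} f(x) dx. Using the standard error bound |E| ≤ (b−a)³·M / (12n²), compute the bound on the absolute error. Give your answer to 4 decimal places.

10.3500

|E| ≤ (3)³·18.4 / (12·2²) = 496.8/48 = 10.3500.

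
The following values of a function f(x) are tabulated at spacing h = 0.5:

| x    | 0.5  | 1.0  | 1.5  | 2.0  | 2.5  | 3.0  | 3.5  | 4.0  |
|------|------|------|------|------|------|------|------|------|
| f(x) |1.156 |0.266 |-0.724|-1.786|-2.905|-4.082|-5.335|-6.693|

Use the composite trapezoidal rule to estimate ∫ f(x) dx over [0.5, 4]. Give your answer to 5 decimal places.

h = 0.5, n = 7.
(h/2)·[y₀ + 2y₁ + 2y₂ + 2y₃ + 2y₄ + 2y₅ + 2y₆ + y₇] = 0.25·(-34.669) = -8.66725.

-8.66725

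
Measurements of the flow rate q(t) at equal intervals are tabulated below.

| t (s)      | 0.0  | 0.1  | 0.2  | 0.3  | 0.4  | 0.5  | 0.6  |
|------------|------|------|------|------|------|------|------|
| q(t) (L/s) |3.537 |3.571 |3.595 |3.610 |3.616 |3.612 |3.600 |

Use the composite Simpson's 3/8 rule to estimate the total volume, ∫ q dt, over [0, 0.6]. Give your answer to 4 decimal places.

h = 0.1, n = 6.
(3h/8)·[y₀ + 3y₁ + 3y₂ + 2y₃ + 3y₄ + 3y₅ + y₆] = 0.0375·(57.539) = 2.1577.

2.1577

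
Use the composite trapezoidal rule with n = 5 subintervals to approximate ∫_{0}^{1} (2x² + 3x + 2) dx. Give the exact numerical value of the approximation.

h = (1 − 0)/5 = 0.2.
Nodes x₀,…,x₅ = 0, 0.2, 0.4, 0.6, 0.8, 1.
f(x) = 2x² + 3x + 2: f₀=2, f₁=2.68, f₂=3.52, f₃=4.52, f₄=5.68, f₅=7.
(h/2)·[f₀ + 2f₁ + 2f₂ + 2f₃ + 2f₄ + f₅] = 0.1·(41.8) = 4.18.

4.18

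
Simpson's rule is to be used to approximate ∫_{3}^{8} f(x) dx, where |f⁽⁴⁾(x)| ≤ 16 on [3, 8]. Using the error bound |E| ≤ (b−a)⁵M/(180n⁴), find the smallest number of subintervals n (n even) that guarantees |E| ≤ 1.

6

Need 50000/(180n⁴) ≤ 1.
n⁴ ≥ 50000/(180·1) = 277.778 ⇒ n ≥ 4.0825, so the smallest even n is 6. (n must be even for Simpson's rule.)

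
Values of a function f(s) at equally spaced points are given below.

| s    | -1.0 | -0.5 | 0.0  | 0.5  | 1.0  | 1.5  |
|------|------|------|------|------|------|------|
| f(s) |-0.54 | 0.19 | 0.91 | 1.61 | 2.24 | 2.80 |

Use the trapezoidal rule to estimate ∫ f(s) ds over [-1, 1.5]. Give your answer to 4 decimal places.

h = 0.5, n = 5.
(h/2)·[y₀ + 2y₁ + 2y₂ + 2y₃ + 2y₄ + y₅] = 0.25·(12.16) = 3.0400.

3.0400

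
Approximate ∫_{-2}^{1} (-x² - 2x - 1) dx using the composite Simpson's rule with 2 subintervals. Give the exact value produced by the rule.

-3

h = (1 − (-2))/2 = 1.5.
Nodes x₀,…,x₂ = -2, -0.5, 1.
f(x) = -x² - 2x - 1: f₀=-1, f₁=-0.25, f₂=-4.
(h/3)·[f₀ + 4f₁ + f₂] = 0.5·(-6) = -3.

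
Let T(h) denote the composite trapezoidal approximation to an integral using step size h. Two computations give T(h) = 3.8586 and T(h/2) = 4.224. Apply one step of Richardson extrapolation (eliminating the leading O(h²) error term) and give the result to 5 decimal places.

R = (4·T(h/2) − T(h)) / 3 = (4·4.224 − 3.8586)/3 = (13.0374)/3 = 4.34580.

4.34580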